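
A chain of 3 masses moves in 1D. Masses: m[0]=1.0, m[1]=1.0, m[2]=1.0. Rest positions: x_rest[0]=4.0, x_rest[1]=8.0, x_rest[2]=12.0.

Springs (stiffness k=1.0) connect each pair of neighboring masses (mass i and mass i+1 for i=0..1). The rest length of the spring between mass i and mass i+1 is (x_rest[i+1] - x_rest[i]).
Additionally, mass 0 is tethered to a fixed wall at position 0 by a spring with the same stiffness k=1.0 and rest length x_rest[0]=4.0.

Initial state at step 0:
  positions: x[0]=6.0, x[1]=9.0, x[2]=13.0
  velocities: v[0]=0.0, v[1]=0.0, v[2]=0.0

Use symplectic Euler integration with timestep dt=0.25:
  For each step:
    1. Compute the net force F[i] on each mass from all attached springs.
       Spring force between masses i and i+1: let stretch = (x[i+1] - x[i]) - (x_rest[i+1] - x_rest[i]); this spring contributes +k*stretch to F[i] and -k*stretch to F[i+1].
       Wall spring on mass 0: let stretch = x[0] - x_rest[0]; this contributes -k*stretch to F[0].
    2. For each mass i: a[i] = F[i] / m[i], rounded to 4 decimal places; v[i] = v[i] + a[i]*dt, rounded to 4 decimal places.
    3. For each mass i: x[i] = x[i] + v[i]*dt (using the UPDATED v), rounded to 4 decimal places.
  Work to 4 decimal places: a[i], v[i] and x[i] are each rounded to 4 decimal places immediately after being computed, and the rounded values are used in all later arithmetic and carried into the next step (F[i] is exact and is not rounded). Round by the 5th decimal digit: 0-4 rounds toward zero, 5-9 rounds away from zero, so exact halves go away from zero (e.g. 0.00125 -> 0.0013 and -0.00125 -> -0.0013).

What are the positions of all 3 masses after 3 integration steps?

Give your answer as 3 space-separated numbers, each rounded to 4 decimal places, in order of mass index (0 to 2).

Step 0: x=[6.0000 9.0000 13.0000] v=[0.0000 0.0000 0.0000]
Step 1: x=[5.8125 9.0625 13.0000] v=[-0.7500 0.2500 0.0000]
Step 2: x=[5.4649 9.1680 13.0039] v=[-1.3906 0.4219 0.0156]
Step 3: x=[5.0071 9.2818 13.0181] v=[-1.8311 0.4551 0.0566]

Answer: 5.0071 9.2818 13.0181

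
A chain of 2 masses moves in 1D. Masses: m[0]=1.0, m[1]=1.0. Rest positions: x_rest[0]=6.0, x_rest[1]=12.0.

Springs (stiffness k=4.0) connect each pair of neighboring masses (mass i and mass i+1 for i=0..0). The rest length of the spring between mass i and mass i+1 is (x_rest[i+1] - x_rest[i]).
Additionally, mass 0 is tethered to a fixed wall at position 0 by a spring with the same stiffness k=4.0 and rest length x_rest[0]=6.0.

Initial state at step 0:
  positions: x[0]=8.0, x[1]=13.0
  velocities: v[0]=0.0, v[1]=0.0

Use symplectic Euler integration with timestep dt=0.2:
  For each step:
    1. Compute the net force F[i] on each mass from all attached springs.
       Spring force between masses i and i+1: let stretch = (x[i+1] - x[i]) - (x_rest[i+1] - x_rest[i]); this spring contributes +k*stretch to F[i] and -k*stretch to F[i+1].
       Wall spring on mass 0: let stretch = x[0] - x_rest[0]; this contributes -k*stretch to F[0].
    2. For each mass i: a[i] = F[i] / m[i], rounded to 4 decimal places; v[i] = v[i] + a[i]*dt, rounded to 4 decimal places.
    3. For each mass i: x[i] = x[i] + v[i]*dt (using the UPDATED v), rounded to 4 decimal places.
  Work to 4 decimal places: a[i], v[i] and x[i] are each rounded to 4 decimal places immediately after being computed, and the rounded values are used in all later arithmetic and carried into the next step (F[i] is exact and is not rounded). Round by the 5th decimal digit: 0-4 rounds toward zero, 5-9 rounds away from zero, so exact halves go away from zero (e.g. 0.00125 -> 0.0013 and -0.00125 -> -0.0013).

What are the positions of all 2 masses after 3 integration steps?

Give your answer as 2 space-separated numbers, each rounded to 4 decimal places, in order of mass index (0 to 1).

Step 0: x=[8.0000 13.0000] v=[0.0000 0.0000]
Step 1: x=[7.5200 13.1600] v=[-2.4000 0.8000]
Step 2: x=[6.7392 13.3776] v=[-3.9040 1.0880]
Step 3: x=[5.9423 13.4931] v=[-3.9846 0.5773]

Answer: 5.9423 13.4931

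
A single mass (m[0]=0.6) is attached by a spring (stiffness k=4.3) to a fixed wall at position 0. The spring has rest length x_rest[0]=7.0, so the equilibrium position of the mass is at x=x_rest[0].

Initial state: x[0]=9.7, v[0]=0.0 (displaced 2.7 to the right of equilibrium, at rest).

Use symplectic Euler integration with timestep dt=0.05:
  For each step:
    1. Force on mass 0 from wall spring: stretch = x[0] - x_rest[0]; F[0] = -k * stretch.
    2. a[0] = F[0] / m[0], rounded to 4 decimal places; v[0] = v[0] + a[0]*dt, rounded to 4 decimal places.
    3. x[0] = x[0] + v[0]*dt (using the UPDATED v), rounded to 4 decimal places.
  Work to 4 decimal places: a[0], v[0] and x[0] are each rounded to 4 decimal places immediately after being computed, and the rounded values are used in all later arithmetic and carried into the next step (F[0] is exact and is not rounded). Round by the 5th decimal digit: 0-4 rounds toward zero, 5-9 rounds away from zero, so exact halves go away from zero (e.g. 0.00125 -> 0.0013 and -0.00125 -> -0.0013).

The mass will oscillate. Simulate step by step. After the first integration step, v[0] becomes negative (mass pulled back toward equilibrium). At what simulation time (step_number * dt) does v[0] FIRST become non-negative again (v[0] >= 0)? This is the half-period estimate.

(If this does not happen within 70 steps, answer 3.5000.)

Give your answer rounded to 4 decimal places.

Answer: 1.2000

Derivation:
Step 0: x=[9.7000] v=[0.0000]
Step 1: x=[9.6516] v=[-0.9675]
Step 2: x=[9.5557] v=[-1.9177]
Step 3: x=[9.4140] v=[-2.8335]
Step 4: x=[9.2291] v=[-3.6985]
Step 5: x=[9.0042] v=[-4.4973]
Step 6: x=[8.7434] v=[-5.2155]
Step 7: x=[8.4514] v=[-5.8402]
Step 8: x=[8.1334] v=[-6.3603]
Step 9: x=[7.7951] v=[-6.7664]
Step 10: x=[7.4425] v=[-7.0513]
Step 11: x=[7.0820] v=[-7.2099]
Step 12: x=[6.7200] v=[-7.2393]
Step 13: x=[6.3631] v=[-7.1390]
Step 14: x=[6.0176] v=[-6.9108]
Step 15: x=[5.6897] v=[-6.5588]
Step 16: x=[5.3852] v=[-6.0893]
Step 17: x=[5.1097] v=[-5.5107]
Step 18: x=[4.8680] v=[-4.8333]
Step 19: x=[4.6645] v=[-4.0693]
Step 20: x=[4.5029] v=[-3.2324]
Step 21: x=[4.3860] v=[-2.3376]
Step 22: x=[4.3160] v=[-1.4009]
Step 23: x=[4.2940] v=[-0.4391]
Step 24: x=[4.3205] v=[0.5306]
First v>=0 after going negative at step 24, time=1.2000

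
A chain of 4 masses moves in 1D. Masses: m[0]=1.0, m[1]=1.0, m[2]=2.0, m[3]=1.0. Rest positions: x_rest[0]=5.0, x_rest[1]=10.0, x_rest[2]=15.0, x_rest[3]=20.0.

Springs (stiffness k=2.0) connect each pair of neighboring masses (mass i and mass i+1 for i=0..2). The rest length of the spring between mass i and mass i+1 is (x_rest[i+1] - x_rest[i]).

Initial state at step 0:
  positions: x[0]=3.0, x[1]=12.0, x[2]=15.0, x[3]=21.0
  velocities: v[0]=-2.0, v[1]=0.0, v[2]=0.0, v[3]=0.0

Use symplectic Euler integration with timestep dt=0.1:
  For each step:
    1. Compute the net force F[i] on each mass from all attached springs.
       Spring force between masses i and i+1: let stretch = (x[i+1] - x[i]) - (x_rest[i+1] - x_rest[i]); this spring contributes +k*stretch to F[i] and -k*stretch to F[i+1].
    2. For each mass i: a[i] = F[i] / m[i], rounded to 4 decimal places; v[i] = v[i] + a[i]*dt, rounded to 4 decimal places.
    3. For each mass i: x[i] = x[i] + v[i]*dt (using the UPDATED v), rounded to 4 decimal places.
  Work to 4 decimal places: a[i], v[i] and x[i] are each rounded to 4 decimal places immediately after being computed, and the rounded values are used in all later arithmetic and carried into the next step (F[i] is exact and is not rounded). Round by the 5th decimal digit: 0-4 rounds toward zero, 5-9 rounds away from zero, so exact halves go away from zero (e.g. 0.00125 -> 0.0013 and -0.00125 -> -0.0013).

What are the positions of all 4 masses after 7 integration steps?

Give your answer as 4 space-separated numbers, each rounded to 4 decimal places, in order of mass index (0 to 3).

Answer: 3.5850 9.2463 15.6075 20.5538

Derivation:
Step 0: x=[3.0000 12.0000 15.0000 21.0000] v=[-2.0000 0.0000 0.0000 0.0000]
Step 1: x=[2.8800 11.8800 15.0300 20.9800] v=[-1.2000 -1.2000 0.3000 -0.2000]
Step 2: x=[2.8400 11.6430 15.0880 20.9410] v=[-0.4000 -2.3700 0.5800 -0.3900]
Step 3: x=[2.8761 11.2988 15.1701 20.8849] v=[0.3606 -3.4416 0.8208 -0.5606]
Step 4: x=[2.9806 10.8636 15.2706 20.8145] v=[1.0451 -4.3519 1.0052 -0.7036]
Step 5: x=[3.1428 10.3589 15.3825 20.7333] v=[1.6217 -5.0471 1.1189 -0.8124]
Step 6: x=[3.3493 9.8103 15.4977 20.6450] v=[2.0649 -5.4856 1.1516 -0.8826]
Step 7: x=[3.5850 9.2463 15.6075 20.5538] v=[2.3571 -5.6403 1.0976 -0.9121]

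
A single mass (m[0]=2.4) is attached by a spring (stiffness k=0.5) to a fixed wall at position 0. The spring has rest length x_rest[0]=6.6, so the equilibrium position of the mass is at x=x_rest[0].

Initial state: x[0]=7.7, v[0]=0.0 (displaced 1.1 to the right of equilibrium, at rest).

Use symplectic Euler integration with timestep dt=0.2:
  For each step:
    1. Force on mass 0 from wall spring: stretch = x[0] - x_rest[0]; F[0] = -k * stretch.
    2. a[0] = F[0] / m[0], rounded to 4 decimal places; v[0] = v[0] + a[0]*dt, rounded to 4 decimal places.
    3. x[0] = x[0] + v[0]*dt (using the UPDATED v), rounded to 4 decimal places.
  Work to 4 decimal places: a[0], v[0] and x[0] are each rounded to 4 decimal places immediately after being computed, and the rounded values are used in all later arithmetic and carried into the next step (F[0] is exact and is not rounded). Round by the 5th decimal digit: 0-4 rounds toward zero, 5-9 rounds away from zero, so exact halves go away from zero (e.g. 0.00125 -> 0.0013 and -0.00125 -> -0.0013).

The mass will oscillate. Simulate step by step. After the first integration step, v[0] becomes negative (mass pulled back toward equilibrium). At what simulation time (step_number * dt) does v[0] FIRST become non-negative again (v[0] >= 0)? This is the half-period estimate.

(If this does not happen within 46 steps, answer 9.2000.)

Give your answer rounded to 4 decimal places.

Step 0: x=[7.7000] v=[0.0000]
Step 1: x=[7.6908] v=[-0.0458]
Step 2: x=[7.6725] v=[-0.0913]
Step 3: x=[7.6453] v=[-0.1360]
Step 4: x=[7.6094] v=[-0.1796]
Step 5: x=[7.5651] v=[-0.2217]
Step 6: x=[7.5127] v=[-0.2619]
Step 7: x=[7.4527] v=[-0.2999]
Step 8: x=[7.3856] v=[-0.3354]
Step 9: x=[7.3120] v=[-0.3681]
Step 10: x=[7.2324] v=[-0.3978]
Step 11: x=[7.1476] v=[-0.4242]
Step 12: x=[7.0582] v=[-0.4470]
Step 13: x=[6.9650] v=[-0.4661]
Step 14: x=[6.8687] v=[-0.4813]
Step 15: x=[6.7702] v=[-0.4925]
Step 16: x=[6.6703] v=[-0.4996]
Step 17: x=[6.5698] v=[-0.5025]
Step 18: x=[6.4696] v=[-0.5012]
Step 19: x=[6.3704] v=[-0.4958]
Step 20: x=[6.2732] v=[-0.4862]
Step 21: x=[6.1787] v=[-0.4726]
Step 22: x=[6.0877] v=[-0.4550]
Step 23: x=[6.0010] v=[-0.4337]
Step 24: x=[5.9193] v=[-0.4087]
Step 25: x=[5.8432] v=[-0.3803]
Step 26: x=[5.7734] v=[-0.3488]
Step 27: x=[5.7105] v=[-0.3144]
Step 28: x=[5.6550] v=[-0.2773]
Step 29: x=[5.6074] v=[-0.2379]
Step 30: x=[5.5681] v=[-0.1965]
Step 31: x=[5.5374] v=[-0.1535]
Step 32: x=[5.5156] v=[-0.1092]
Step 33: x=[5.5028] v=[-0.0640]
Step 34: x=[5.4991] v=[-0.0183]
Step 35: x=[5.5046] v=[0.0276]
First v>=0 after going negative at step 35, time=7.0000

Answer: 7.0000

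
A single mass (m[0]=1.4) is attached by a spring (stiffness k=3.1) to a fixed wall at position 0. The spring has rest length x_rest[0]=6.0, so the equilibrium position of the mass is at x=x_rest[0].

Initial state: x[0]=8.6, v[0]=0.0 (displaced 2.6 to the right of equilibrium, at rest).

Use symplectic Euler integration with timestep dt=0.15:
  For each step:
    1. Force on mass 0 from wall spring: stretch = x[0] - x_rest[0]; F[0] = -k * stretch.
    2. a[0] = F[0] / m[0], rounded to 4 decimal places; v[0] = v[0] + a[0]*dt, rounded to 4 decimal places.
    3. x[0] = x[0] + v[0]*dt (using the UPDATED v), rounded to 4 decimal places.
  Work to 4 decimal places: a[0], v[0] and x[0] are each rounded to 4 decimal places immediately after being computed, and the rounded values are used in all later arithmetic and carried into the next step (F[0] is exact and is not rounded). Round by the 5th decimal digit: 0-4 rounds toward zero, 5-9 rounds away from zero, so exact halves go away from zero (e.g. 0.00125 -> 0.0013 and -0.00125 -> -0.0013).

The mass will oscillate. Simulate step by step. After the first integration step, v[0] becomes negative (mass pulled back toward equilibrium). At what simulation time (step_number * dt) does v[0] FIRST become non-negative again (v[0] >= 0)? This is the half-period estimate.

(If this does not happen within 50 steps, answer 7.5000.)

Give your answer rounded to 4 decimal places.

Step 0: x=[8.6000] v=[0.0000]
Step 1: x=[8.4705] v=[-0.8636]
Step 2: x=[8.2179] v=[-1.6842]
Step 3: x=[7.8548] v=[-2.4209]
Step 4: x=[7.3993] v=[-3.0370]
Step 5: x=[6.8740] v=[-3.5018]
Step 6: x=[6.3052] v=[-3.7921]
Step 7: x=[5.7212] v=[-3.8935]
Step 8: x=[5.1511] v=[-3.8009]
Step 9: x=[4.6233] v=[-3.5189]
Step 10: x=[4.1641] v=[-3.0616]
Step 11: x=[3.7963] v=[-2.4518]
Step 12: x=[3.5383] v=[-1.7199]
Step 13: x=[3.4030] v=[-0.9023]
Step 14: x=[3.3970] v=[-0.0397]
Step 15: x=[3.5207] v=[0.8249]
First v>=0 after going negative at step 15, time=2.2500

Answer: 2.2500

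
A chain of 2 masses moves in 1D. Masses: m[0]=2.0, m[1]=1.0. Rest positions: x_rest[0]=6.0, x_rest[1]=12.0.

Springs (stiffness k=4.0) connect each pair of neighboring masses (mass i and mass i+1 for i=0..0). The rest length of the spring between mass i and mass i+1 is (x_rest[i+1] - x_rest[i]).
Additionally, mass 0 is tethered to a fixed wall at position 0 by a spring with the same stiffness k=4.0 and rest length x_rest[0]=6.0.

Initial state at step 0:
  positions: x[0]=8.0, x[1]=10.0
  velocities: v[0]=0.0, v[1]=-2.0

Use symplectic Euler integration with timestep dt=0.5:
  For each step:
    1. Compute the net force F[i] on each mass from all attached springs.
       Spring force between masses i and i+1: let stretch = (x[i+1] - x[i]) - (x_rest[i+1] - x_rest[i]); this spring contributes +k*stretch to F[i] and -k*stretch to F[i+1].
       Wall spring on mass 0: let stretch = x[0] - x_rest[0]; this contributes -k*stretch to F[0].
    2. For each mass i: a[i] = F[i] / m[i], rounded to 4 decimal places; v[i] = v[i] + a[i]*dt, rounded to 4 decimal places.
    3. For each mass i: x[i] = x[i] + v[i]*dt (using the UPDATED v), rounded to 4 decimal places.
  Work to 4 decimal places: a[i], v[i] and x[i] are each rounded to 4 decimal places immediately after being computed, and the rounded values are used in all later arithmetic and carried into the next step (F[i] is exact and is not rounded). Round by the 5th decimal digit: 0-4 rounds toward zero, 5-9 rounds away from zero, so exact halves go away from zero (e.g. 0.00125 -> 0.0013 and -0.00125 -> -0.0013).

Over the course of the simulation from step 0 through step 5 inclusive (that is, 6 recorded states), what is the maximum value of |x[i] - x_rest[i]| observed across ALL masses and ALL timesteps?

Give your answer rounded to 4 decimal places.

Step 0: x=[8.0000 10.0000] v=[0.0000 -2.0000]
Step 1: x=[5.0000 13.0000] v=[-6.0000 6.0000]
Step 2: x=[3.5000 14.0000] v=[-3.0000 2.0000]
Step 3: x=[5.5000 10.5000] v=[4.0000 -7.0000]
Step 4: x=[7.2500 8.0000] v=[3.5000 -5.0000]
Step 5: x=[5.7500 10.7500] v=[-3.0000 5.5000]
Max displacement = 4.0000

Answer: 4.0000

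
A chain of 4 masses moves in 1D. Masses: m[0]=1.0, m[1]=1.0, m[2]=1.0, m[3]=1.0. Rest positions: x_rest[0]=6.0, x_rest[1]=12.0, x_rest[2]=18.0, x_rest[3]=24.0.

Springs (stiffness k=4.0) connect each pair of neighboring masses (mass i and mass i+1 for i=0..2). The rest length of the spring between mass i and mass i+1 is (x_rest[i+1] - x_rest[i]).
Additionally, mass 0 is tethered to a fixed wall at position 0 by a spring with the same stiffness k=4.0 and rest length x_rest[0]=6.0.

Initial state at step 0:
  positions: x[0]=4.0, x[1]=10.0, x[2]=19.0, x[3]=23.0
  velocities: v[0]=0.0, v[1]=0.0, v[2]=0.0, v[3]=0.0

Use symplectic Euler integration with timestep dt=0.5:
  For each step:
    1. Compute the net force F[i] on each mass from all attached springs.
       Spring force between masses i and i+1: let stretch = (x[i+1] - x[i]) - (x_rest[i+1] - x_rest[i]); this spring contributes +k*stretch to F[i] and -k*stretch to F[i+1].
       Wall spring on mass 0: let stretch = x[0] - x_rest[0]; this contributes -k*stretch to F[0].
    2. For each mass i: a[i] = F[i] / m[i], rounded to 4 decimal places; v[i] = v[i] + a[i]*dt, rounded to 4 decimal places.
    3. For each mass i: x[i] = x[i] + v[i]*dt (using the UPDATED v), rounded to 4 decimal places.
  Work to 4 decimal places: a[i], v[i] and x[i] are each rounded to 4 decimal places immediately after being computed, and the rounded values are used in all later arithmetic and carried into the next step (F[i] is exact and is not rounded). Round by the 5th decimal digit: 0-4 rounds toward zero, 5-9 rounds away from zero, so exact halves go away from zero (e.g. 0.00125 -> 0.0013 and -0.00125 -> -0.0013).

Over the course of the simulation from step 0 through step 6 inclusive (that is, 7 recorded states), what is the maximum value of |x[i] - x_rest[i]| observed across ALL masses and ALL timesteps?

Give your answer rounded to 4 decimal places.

Answer: 4.0000

Derivation:
Step 0: x=[4.0000 10.0000 19.0000 23.0000] v=[0.0000 0.0000 0.0000 0.0000]
Step 1: x=[6.0000 13.0000 14.0000 25.0000] v=[4.0000 6.0000 -10.0000 4.0000]
Step 2: x=[9.0000 10.0000 19.0000 22.0000] v=[6.0000 -6.0000 10.0000 -6.0000]
Step 3: x=[4.0000 15.0000 18.0000 22.0000] v=[-10.0000 10.0000 -2.0000 0.0000]
Step 4: x=[6.0000 12.0000 18.0000 24.0000] v=[4.0000 -6.0000 0.0000 4.0000]
Step 5: x=[8.0000 9.0000 18.0000 26.0000] v=[4.0000 -6.0000 0.0000 4.0000]
Step 6: x=[3.0000 14.0000 17.0000 26.0000] v=[-10.0000 10.0000 -2.0000 0.0000]
Max displacement = 4.0000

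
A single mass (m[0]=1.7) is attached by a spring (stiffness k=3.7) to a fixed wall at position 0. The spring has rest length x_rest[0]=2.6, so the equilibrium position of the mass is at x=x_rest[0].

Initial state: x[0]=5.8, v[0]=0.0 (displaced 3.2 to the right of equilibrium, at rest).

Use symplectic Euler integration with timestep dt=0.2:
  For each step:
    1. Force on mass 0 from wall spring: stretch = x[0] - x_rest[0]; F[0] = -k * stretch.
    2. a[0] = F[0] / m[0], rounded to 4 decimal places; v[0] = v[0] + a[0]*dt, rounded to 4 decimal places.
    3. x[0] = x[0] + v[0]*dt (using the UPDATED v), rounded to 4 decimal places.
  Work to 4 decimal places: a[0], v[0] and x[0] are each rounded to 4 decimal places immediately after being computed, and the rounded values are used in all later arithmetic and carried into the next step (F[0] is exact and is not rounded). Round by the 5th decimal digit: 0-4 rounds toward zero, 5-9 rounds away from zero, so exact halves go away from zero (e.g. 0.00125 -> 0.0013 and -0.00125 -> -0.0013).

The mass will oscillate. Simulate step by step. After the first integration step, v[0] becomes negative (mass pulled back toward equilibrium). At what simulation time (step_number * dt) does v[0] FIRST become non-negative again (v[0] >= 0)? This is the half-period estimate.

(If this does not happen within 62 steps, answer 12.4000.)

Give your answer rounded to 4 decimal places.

Step 0: x=[5.8000] v=[0.0000]
Step 1: x=[5.5214] v=[-1.3929]
Step 2: x=[4.9885] v=[-2.6646]
Step 3: x=[4.2476] v=[-3.7043]
Step 4: x=[3.3633] v=[-4.4215]
Step 5: x=[2.4125] v=[-4.7538]
Step 6: x=[1.4781] v=[-4.6722]
Step 7: x=[0.6413] v=[-4.1838]
Step 8: x=[-0.0249] v=[-3.3312]
Step 9: x=[-0.4626] v=[-2.1886]
Step 10: x=[-0.6337] v=[-0.8555]
Step 11: x=[-0.5233] v=[0.5521]
First v>=0 after going negative at step 11, time=2.2000

Answer: 2.2000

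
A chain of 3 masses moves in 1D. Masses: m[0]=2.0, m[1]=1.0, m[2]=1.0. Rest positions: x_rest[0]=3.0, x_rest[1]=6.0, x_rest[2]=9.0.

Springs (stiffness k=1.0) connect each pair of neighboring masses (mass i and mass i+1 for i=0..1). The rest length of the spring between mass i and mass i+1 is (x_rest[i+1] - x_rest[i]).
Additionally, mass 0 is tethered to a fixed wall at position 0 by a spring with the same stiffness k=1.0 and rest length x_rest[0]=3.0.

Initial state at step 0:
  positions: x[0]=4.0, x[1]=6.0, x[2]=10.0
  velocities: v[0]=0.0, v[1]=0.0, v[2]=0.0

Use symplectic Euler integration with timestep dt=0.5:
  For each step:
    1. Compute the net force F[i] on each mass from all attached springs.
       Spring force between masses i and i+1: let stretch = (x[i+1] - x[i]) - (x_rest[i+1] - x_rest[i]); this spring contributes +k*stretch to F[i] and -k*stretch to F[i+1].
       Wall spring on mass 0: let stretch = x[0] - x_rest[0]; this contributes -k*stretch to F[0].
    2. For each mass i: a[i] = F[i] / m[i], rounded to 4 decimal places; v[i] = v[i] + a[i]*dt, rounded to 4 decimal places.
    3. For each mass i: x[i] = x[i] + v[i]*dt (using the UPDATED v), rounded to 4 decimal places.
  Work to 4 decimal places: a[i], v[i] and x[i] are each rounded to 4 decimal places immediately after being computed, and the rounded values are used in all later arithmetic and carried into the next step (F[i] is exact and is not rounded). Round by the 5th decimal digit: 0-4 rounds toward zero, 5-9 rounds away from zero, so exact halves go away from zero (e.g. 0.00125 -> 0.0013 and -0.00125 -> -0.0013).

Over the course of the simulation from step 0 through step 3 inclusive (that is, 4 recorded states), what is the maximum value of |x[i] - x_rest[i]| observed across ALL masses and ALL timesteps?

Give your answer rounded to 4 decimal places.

Step 0: x=[4.0000 6.0000 10.0000] v=[0.0000 0.0000 0.0000]
Step 1: x=[3.7500 6.5000 9.7500] v=[-0.5000 1.0000 -0.5000]
Step 2: x=[3.3750 7.1250 9.4375] v=[-0.7500 1.2500 -0.6250]
Step 3: x=[3.0469 7.3907 9.2969] v=[-0.6563 0.5313 -0.2813]
Max displacement = 1.3907

Answer: 1.3907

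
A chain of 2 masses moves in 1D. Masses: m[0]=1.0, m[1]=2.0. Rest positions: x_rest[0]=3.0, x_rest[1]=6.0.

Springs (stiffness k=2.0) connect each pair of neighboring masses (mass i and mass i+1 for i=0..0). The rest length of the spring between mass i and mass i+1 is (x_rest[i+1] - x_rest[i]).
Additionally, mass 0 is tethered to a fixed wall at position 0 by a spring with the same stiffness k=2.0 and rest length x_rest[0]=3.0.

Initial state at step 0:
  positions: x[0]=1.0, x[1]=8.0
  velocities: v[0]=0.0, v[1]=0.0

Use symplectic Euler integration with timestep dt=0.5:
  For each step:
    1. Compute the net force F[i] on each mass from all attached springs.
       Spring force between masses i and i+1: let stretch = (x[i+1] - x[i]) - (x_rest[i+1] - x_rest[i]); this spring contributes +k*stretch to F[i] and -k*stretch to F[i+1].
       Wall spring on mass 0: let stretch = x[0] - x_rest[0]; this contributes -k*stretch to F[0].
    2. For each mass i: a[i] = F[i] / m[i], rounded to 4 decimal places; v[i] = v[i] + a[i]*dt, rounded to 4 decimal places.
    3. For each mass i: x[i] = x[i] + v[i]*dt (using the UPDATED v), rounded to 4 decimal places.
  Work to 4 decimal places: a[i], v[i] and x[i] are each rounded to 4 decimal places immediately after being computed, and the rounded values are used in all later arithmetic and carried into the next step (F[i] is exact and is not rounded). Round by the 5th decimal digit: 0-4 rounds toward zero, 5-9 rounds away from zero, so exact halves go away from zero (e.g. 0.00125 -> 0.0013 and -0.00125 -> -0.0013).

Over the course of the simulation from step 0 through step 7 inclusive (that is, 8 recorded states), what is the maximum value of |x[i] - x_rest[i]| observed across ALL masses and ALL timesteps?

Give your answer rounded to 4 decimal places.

Step 0: x=[1.0000 8.0000] v=[0.0000 0.0000]
Step 1: x=[4.0000 7.0000] v=[6.0000 -2.0000]
Step 2: x=[6.5000 6.0000] v=[5.0000 -2.0000]
Step 3: x=[5.5000 5.8750] v=[-2.0000 -0.2500]
Step 4: x=[1.9375 6.4063] v=[-7.1250 1.0625]
Step 5: x=[-0.3594 6.5704] v=[-4.5937 0.3281]
Step 6: x=[0.9884 5.7520] v=[2.6955 -1.6368]
Step 7: x=[4.2238 4.4927] v=[6.4707 -2.5186]
Max displacement = 3.5000

Answer: 3.5000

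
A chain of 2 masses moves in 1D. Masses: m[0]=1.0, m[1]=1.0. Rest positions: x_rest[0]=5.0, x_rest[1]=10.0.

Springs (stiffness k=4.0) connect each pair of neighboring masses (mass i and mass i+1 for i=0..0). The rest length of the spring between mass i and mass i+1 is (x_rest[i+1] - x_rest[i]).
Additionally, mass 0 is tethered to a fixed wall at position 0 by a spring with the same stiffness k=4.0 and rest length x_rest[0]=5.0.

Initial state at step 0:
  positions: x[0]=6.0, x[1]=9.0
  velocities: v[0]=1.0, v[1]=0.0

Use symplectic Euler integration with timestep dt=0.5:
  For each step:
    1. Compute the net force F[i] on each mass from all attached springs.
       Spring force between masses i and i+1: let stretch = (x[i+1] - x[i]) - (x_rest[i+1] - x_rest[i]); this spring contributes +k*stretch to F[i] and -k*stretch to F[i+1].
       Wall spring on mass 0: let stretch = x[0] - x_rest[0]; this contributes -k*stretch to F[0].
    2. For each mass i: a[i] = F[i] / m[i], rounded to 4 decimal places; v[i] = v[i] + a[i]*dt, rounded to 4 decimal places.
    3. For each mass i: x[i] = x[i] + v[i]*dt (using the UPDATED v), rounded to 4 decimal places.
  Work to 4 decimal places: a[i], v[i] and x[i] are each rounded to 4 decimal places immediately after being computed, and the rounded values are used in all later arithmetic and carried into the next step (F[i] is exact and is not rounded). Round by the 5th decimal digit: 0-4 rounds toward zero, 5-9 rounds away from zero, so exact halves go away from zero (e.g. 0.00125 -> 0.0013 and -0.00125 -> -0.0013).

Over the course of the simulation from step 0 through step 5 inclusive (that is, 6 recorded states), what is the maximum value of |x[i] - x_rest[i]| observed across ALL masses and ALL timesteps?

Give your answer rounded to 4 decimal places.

Answer: 2.0000

Derivation:
Step 0: x=[6.0000 9.0000] v=[1.0000 0.0000]
Step 1: x=[3.5000 11.0000] v=[-5.0000 4.0000]
Step 2: x=[5.0000 10.5000] v=[3.0000 -1.0000]
Step 3: x=[7.0000 9.5000] v=[4.0000 -2.0000]
Step 4: x=[4.5000 11.0000] v=[-5.0000 3.0000]
Step 5: x=[4.0000 11.0000] v=[-1.0000 0.0000]
Max displacement = 2.0000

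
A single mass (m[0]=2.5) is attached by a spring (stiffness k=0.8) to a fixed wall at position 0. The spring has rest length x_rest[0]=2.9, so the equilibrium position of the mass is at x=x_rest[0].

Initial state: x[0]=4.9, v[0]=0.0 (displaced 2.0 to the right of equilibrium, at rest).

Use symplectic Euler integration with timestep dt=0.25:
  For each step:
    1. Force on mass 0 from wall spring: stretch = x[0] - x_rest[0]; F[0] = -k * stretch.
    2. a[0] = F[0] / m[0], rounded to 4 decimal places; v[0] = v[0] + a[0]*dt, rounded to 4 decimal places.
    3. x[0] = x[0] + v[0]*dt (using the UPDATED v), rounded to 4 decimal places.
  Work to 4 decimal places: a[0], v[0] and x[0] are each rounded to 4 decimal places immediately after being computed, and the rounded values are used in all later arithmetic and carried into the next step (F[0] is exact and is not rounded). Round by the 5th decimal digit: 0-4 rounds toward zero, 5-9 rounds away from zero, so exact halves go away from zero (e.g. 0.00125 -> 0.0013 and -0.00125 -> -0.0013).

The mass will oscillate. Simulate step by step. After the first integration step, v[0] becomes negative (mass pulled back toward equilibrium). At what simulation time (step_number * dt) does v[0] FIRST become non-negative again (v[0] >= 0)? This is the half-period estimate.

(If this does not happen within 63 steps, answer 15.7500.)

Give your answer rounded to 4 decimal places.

Answer: 5.7500

Derivation:
Step 0: x=[4.9000] v=[0.0000]
Step 1: x=[4.8600] v=[-0.1600]
Step 2: x=[4.7808] v=[-0.3168]
Step 3: x=[4.6640] v=[-0.4673]
Step 4: x=[4.5119] v=[-0.6084]
Step 5: x=[4.3276] v=[-0.7374]
Step 6: x=[4.1147] v=[-0.8516]
Step 7: x=[3.8775] v=[-0.9488]
Step 8: x=[3.6208] v=[-1.0270]
Step 9: x=[3.3496] v=[-1.0847]
Step 10: x=[3.0694] v=[-1.1207]
Step 11: x=[2.7858] v=[-1.1343]
Step 12: x=[2.5045] v=[-1.1252]
Step 13: x=[2.2311] v=[-1.0936]
Step 14: x=[1.9711] v=[-1.0401]
Step 15: x=[1.7297] v=[-0.9658]
Step 16: x=[1.5117] v=[-0.8722]
Step 17: x=[1.3214] v=[-0.7611]
Step 18: x=[1.1627] v=[-0.6348]
Step 19: x=[1.0388] v=[-0.4958]
Step 20: x=[0.9521] v=[-0.3469]
Step 21: x=[0.9043] v=[-0.1911]
Step 22: x=[0.8964] v=[-0.0315]
Step 23: x=[0.9286] v=[0.1288]
First v>=0 after going negative at step 23, time=5.7500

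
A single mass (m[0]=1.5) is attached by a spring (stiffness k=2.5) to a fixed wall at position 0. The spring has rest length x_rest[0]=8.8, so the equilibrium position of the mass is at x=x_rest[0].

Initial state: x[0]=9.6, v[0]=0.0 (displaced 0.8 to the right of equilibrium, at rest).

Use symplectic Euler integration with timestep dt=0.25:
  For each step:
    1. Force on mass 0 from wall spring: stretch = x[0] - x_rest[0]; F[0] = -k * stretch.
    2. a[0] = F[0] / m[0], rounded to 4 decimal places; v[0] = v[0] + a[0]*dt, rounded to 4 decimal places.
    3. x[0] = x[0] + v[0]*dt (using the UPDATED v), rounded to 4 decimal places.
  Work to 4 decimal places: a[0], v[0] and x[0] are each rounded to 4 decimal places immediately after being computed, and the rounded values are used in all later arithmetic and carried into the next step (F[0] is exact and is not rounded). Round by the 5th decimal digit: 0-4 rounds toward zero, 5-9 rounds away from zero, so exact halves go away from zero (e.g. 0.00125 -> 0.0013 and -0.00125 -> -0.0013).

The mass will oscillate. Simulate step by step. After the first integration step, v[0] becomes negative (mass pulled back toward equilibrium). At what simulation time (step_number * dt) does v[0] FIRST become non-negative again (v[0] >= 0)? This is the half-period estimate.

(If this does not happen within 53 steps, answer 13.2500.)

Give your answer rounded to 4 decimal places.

Answer: 2.5000

Derivation:
Step 0: x=[9.6000] v=[0.0000]
Step 1: x=[9.5167] v=[-0.3333]
Step 2: x=[9.3587] v=[-0.6319]
Step 3: x=[9.1425] v=[-0.8647]
Step 4: x=[8.8907] v=[-1.0074]
Step 5: x=[8.6294] v=[-1.0452]
Step 6: x=[8.3859] v=[-0.9741]
Step 7: x=[8.1855] v=[-0.8016]
Step 8: x=[8.0491] v=[-0.5456]
Step 9: x=[7.9909] v=[-0.2327]
Step 10: x=[8.0170] v=[0.1044]
First v>=0 after going negative at step 10, time=2.5000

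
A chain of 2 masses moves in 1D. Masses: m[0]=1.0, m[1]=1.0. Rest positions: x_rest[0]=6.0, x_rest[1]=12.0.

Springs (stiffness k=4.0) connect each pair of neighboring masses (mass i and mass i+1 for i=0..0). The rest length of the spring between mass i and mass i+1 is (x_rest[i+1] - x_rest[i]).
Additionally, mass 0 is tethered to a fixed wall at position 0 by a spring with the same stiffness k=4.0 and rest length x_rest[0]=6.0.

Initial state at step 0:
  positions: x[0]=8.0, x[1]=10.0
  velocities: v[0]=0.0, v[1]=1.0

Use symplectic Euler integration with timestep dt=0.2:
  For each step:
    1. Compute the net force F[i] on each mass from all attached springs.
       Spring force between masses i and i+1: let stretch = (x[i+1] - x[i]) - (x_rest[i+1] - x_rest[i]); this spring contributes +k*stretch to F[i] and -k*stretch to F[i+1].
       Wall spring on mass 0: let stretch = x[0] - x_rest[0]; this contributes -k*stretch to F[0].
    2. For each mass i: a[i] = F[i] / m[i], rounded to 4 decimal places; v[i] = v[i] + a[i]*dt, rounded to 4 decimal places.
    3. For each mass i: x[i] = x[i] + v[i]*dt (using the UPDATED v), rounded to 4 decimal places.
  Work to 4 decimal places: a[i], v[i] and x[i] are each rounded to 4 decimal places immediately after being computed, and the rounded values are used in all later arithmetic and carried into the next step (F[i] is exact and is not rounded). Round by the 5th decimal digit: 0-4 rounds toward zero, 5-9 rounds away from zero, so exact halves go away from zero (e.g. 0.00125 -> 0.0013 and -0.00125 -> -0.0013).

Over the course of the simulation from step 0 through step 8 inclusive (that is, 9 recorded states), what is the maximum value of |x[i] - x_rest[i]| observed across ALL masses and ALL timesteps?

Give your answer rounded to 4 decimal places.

Step 0: x=[8.0000 10.0000] v=[0.0000 1.0000]
Step 1: x=[7.0400 10.8400] v=[-4.8000 4.2000]
Step 2: x=[5.5616 12.0320] v=[-7.3920 5.9600]
Step 3: x=[4.2286 13.1487] v=[-6.6650 5.5837]
Step 4: x=[3.6462 13.7982] v=[-2.9118 3.2476]
Step 5: x=[4.1048 13.7834] v=[2.2928 -0.0740]
Step 6: x=[5.4552 13.1800] v=[6.7518 -3.0169]
Step 7: x=[7.1687 12.3007] v=[8.5675 -4.3967]
Step 8: x=[8.5563 11.5602] v=[6.9381 -3.7023]
Max displacement = 2.5563

Answer: 2.5563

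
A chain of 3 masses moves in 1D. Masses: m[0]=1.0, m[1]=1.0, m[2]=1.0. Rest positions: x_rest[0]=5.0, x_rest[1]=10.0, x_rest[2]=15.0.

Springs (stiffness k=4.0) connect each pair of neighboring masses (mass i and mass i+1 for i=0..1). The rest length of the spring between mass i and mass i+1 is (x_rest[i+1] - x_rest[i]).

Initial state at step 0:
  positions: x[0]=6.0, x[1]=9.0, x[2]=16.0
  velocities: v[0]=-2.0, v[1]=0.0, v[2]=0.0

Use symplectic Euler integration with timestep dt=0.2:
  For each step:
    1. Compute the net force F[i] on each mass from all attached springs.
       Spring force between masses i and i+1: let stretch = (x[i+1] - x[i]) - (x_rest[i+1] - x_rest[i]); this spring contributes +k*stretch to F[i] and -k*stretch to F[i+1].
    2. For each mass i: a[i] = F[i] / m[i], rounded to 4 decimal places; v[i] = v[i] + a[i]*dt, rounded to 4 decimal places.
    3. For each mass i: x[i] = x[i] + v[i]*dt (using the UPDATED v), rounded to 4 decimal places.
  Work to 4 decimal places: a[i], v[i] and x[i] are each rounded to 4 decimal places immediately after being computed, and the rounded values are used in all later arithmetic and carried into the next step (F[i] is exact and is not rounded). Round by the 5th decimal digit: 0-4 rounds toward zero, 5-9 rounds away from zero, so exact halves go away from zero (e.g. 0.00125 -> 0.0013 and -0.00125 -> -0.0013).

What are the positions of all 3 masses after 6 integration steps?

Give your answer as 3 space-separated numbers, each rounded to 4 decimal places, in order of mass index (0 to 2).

Step 0: x=[6.0000 9.0000 16.0000] v=[-2.0000 0.0000 0.0000]
Step 1: x=[5.2800 9.6400 15.6800] v=[-3.6000 3.2000 -1.6000]
Step 2: x=[4.4576 10.5488 15.1936] v=[-4.1120 4.5440 -2.4320]
Step 3: x=[3.8098 11.2262 14.7640] v=[-3.2390 3.3869 -2.1478]
Step 4: x=[3.5486 11.2830 14.5684] v=[-1.3059 0.2840 -0.9780]
Step 5: x=[3.7249 10.6280 14.6471] v=[0.8816 -3.2752 0.3937]
Step 6: x=[4.2057 9.5115 14.8828] v=[2.4041 -5.5824 1.1784]

Answer: 4.2057 9.5115 14.8828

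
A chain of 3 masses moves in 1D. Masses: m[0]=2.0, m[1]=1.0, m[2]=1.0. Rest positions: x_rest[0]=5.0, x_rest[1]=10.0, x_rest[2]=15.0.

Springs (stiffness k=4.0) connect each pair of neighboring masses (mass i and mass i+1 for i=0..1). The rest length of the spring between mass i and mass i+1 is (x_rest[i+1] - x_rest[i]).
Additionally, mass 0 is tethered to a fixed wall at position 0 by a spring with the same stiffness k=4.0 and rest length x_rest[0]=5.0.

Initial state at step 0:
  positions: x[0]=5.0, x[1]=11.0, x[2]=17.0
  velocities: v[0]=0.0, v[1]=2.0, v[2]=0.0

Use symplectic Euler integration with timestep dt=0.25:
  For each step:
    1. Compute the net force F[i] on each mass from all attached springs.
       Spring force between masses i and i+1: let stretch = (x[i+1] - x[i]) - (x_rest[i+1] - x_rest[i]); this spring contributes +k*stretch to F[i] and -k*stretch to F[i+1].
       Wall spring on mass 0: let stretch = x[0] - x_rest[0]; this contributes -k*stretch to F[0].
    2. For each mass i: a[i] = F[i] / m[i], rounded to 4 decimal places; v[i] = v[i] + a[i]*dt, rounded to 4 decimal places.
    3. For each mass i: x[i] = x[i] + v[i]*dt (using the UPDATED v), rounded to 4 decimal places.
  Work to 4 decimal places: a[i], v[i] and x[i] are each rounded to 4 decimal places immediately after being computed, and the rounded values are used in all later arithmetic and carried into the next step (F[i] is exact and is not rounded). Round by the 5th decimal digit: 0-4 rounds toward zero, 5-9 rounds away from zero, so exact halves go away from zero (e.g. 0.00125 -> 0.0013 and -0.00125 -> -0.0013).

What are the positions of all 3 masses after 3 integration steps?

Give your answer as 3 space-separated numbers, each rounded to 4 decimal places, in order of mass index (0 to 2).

Step 0: x=[5.0000 11.0000 17.0000] v=[0.0000 2.0000 0.0000]
Step 1: x=[5.1250 11.5000 16.7500] v=[0.5000 2.0000 -1.0000]
Step 2: x=[5.4063 11.7188 16.4375] v=[1.1250 0.8750 -1.2500]
Step 3: x=[5.8008 11.5391 16.1953] v=[1.5781 -0.7188 -0.9687]

Answer: 5.8008 11.5391 16.1953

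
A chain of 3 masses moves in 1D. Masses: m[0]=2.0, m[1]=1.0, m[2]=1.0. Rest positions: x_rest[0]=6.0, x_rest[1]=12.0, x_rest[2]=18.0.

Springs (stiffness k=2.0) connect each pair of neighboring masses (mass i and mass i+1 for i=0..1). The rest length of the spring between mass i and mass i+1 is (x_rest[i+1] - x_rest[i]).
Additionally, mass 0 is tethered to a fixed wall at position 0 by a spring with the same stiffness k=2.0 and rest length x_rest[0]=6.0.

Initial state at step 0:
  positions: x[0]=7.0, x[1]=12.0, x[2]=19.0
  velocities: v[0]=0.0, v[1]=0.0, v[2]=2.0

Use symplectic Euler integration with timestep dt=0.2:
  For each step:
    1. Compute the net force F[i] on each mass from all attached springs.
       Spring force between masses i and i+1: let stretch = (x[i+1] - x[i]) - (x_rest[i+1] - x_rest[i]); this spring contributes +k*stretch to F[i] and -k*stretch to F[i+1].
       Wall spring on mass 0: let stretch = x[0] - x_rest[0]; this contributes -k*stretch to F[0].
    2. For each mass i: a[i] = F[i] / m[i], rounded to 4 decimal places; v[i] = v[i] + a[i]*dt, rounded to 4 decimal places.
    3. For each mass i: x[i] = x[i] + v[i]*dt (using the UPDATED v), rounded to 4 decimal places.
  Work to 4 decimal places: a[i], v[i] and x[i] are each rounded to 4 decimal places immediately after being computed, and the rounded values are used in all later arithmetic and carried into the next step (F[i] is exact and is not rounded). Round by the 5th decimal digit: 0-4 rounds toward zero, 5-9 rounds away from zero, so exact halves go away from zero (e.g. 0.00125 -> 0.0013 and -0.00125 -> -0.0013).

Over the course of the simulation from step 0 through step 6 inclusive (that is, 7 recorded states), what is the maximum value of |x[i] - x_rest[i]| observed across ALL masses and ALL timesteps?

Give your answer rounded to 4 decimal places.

Step 0: x=[7.0000 12.0000 19.0000] v=[0.0000 0.0000 2.0000]
Step 1: x=[6.9200 12.1600 19.3200] v=[-0.4000 0.8000 1.6000]
Step 2: x=[6.7728 12.4736 19.5472] v=[-0.7360 1.5680 1.1360]
Step 3: x=[6.5827 12.8970 19.6885] v=[-0.9504 2.1171 0.7066]
Step 4: x=[6.3819 13.3586 19.7665] v=[-1.0041 2.3080 0.3900]
Step 5: x=[6.2049 13.7747 19.8119] v=[-0.8851 2.0805 0.2268]
Step 6: x=[6.0825 14.0682 19.8543] v=[-0.6121 1.4675 0.2119]
Max displacement = 2.0682

Answer: 2.0682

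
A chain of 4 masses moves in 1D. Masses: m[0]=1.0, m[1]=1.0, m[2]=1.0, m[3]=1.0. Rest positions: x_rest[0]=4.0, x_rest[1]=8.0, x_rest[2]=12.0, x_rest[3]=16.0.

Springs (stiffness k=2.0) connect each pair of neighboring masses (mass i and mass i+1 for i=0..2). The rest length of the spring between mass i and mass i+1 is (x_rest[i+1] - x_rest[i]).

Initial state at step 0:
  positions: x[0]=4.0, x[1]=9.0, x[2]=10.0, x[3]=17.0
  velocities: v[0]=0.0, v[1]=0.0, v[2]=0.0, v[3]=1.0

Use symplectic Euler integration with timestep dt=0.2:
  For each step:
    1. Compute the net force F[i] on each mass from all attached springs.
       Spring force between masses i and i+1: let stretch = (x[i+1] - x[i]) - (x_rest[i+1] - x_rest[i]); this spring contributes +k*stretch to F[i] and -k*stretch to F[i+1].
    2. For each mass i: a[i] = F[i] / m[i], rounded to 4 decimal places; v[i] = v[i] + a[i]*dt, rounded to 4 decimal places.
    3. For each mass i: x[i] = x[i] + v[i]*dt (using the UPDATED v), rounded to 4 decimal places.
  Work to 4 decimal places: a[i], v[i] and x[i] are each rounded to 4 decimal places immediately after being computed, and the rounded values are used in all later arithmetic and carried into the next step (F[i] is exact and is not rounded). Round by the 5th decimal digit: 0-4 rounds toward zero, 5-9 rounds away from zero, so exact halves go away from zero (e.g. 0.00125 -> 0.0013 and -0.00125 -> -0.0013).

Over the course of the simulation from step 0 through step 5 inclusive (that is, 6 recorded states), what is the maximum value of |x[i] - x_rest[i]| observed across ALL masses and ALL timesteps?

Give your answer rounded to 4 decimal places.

Answer: 2.0056

Derivation:
Step 0: x=[4.0000 9.0000 10.0000 17.0000] v=[0.0000 0.0000 0.0000 1.0000]
Step 1: x=[4.0800 8.6800 10.4800 16.9600] v=[0.4000 -1.6000 2.4000 -0.2000]
Step 2: x=[4.2080 8.1360 11.3344 16.7216] v=[0.6400 -2.7200 4.2720 -1.1920]
Step 3: x=[4.3302 7.5336 12.3639 16.3722] v=[0.6112 -3.0118 5.1475 -1.7469]
Step 4: x=[4.3887 7.0614 13.3276 16.0222] v=[0.2926 -2.3610 4.8187 -1.7502]
Step 5: x=[4.3410 6.8767 14.0056 15.7766] v=[-0.2383 -0.9236 3.3901 -1.2280]
Max displacement = 2.0056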